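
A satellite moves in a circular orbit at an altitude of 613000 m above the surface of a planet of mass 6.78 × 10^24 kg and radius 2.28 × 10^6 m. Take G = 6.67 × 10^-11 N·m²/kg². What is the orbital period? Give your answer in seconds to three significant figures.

1450 s

r = R + h = 2.28 × 10^6 + 613000 = 2.893 × 10^6 m. Gravity provides the centripetal force: G M m / r² = m v² / r ⇒ v = √(GM/r) = 12500 m/s.
T = 2πr/v = 2π × 2.893 × 10^6 / 12500 = 1454 s.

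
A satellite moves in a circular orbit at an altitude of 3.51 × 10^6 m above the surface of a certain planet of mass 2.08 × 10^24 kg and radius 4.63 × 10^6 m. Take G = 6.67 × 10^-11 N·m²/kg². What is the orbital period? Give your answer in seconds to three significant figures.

12400 s

r = R + h = 4.63 × 10^6 + 3.51 × 10^6 = 8.140 × 10^6 m. Gravity provides the centripetal force: G M m / r² = m v² / r ⇒ v = √(GM/r) = 4128 m/s.
T = 2πr/v = 2π × 8.140 × 10^6 / 4128 = 12390 s.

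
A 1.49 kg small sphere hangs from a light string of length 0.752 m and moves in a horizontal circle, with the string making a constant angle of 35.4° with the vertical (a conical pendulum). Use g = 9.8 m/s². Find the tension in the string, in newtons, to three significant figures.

Vertically the bob has no acceleration, so T cosθ = mg.
T = mg/cosθ = 1.49 × 9.8 / cos 35.4° = 14.60/0.8151 = 17.91 N.

17.9 N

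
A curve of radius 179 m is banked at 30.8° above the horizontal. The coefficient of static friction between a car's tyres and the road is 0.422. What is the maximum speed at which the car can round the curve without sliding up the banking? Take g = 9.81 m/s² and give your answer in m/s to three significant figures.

48.9 m/s

At the maximum speed, friction acts down the slope at its limiting value f = μN. Radially (horizontal, toward centre): N sinθ + μN cosθ = mv²/r. Vertically: N cosθ − μN sinθ = mg.
Dividing: v² = r g (sinθ + μcosθ)/(cosθ − μsinθ).
sinθ + μcosθ = 0.5120 + 0.422×0.8590 = 0.8745; cosθ − μsinθ = 0.8590 − 0.422×0.5120 = 0.6429.
v² = 179 × 9.81 × 0.8745/0.6429 = 2389 m²/s², so v = 48.87 m/s.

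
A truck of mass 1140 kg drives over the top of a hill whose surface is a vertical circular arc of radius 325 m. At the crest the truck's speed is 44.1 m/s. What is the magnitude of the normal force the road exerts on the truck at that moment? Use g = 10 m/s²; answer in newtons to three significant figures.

At the crest the centripetal acceleration points downward (toward the centre of the arc), so mg − N = mv²/r.
N = m(g − v²/r) = 1140 × (10.0 − (44.1)²/325) = 1140 × (10.0 − 5.984) = 1140 × 4.016 = 4578 N.

4580 N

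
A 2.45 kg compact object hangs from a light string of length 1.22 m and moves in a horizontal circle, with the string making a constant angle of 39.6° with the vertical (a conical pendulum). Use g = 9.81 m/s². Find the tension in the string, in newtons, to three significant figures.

Vertically the bob has no acceleration, so T cosθ = mg.
T = mg/cosθ = 2.45 × 9.81 / cos 39.6° = 24.03/0.7705 = 31.19 N.

31.2 N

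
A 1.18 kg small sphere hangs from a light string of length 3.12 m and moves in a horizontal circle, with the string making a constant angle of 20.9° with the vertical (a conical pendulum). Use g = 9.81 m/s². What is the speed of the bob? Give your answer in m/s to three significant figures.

The radius of the circle is r = L sinθ = 3.12 × sin 20.9° = 1.113 m.
Horizontally T sinθ = mv²/r and vertically T cosθ = mg, so tanθ = v²/(rg).
v = √(r g tanθ) = √(1.113 × 9.81 × 0.3819) = √4.169 = 2.042 m/s.

2.04 m/s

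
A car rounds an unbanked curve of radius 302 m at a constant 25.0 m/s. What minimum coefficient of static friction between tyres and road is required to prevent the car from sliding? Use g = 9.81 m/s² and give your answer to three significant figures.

0.211

Friction provides the centripetal force: μ_s m g = m v²/r, so μ_s = v²/(g r) = (25.00)²/(9.81 × 302) = 625.0/2963 = 0.2110.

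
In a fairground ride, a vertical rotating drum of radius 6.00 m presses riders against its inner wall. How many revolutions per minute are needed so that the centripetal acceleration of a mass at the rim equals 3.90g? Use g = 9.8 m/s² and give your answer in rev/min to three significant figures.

Require ω²r = 3.90g, so ω = √(3.90 × 9.8/6.00) = 2.524 rad/s.
In rev/min: ω × 60/(2π) = 2.524 × 60/(2π) = 24.10 rev/min.

24.1 rev/min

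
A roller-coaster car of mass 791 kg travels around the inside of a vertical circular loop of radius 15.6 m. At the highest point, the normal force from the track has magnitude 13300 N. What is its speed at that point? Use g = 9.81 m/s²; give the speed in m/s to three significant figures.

At the top, N + mg = mv²/r, so v = √(r(N/m + g)) = √(15.6 × (13300/791 + 9.81)) = √(15.6 × 26.62) = √415.3 = 20.38 m/s.

20.4 m/s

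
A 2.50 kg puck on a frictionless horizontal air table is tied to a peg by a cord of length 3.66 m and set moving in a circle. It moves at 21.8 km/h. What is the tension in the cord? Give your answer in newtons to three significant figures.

25.0 N

v = 21.8 km/h = 21.8/3.6 = 6.056 m/s.
The tension is the only horizontal force, so it supplies the full centripetal force: T = m v²/r = 2.50 × (6.056)²/3.66 = 2.50 × 36.67/3.66 = 25.05 N.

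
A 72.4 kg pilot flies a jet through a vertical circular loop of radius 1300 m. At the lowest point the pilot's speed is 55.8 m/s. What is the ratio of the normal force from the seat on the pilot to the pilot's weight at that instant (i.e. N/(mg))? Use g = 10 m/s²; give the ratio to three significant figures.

1.24

At the bottom, N − mg = mv²/r, so N = m(v²/r + g) and N/(mg) = v²/(rg) + 1 = (55.8)²/(1300 × 10.0) + 1 = 0.2395 + 1 = 1.240.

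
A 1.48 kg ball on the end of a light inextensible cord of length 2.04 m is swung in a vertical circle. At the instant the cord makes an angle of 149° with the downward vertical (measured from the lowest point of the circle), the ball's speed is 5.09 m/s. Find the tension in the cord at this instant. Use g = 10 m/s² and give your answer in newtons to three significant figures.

6.11 N

Take the radial direction toward the centre of the circle as positive. The component of the weight along the string toward the centre is −mg cos φ (φ measured from the bottom), so Newton's second law along the string gives T − mg cos φ = m v²/r.
cos 149° = -0.8572, so T = m(v²/r + g cos φ) = 1.48 × ((5.09)²/2.04 + 10.0 × -0.8572) = 1.48 × (12.70 + (-8.572)) = 1.48 × 4.128 = 6.110 N.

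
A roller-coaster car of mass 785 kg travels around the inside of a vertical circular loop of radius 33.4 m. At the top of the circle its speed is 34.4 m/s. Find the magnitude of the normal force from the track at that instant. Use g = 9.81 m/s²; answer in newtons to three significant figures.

At the top, both N and the weight mg point inward (toward the centre), so N + mg = mv²/r.
N = m(v²/r − g) = 785 × ((34.4)²/33.4 − 9.81) = 785 × (35.43 − 9.81) = 785 × 25.62 = 20110 N.

20100 N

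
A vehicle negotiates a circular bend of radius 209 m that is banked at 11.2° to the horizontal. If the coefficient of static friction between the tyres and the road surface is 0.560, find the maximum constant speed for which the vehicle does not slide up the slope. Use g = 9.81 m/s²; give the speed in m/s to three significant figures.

41.8 m/s

At the maximum speed, friction acts down the slope at its limiting value f = μN. Radially (horizontal, toward centre): N sinθ + μN cosθ = mv²/r. Vertically: N cosθ − μN sinθ = mg.
Dividing: v² = r g (sinθ + μcosθ)/(cosθ − μsinθ).
sinθ + μcosθ = 0.1942 + 0.560×0.9810 = 0.7436; cosθ − μsinθ = 0.9810 − 0.560×0.1942 = 0.8722.
v² = 209 × 9.81 × 0.7436/0.8722 = 1748 m²/s², so v = 41.81 m/s.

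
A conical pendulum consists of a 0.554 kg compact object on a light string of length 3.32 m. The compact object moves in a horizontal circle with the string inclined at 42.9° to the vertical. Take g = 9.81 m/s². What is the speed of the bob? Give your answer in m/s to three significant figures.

The radius of the circle is r = L sinθ = 3.32 × sin 42.9° = 2.260 m.
Horizontally T sinθ = mv²/r and vertically T cosθ = mg, so tanθ = v²/(rg).
v = √(r g tanθ) = √(2.260 × 9.81 × 0.9293) = √20.60 = 4.539 m/s.

4.54 m/s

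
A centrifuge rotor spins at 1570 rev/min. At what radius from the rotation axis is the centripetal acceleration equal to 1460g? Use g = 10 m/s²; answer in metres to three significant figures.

ω = 1570 rev/min × 2π/60 = 164.4 rad/s.
a_c = ω²r = 1460g ⇒ r = 1460 × 10.0 / (164.4)² = 14600/27030 = 0.5401 m.

0.540 m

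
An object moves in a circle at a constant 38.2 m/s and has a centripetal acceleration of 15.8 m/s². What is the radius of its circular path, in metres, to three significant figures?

92.4 m

a_c = v²/r ⇒ r = v²/a_c = (38.2)²/15.8 = 1459/15.8 = 92.36 m.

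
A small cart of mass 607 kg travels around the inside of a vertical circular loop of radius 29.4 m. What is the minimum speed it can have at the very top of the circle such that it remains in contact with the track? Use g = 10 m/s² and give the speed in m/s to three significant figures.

At the highest point the centre is directly below, so both the weight and N act inward: N + mg = mv²/r.
At minimum speed N → 0, so mg = mv_min²/r ⇒ v_min = √(g r) = √(10.0 × 29.4) = 17.15 m/s.

17.1 m/s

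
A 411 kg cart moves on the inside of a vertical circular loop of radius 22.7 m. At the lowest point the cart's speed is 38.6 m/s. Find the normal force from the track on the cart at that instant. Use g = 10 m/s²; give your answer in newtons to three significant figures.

31100 N

At the lowest point, N points up (toward the centre) and the weight mg points down (away from the centre), so the net inward force is N − mg = mv²/r.
N = m(v²/r + g) = 411 × ((38.6)²/22.7 + 10.0) = 411 × (65.64 + 10.0) = 411 × 75.64 = 31090 N.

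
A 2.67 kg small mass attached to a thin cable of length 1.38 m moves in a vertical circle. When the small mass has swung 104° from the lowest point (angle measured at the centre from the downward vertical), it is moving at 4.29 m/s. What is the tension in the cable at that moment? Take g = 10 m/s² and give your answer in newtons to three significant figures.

Take the radial direction toward the centre of the circle as positive. The component of the weight along the string toward the centre is −mg cos φ (φ measured from the bottom), so Newton's second law along the string gives T − mg cos φ = m v²/r.
cos 104° = -0.2419, so T = m(v²/r + g cos φ) = 2.67 × ((4.29)²/1.38 + 10.0 × -0.2419) = 2.67 × (13.34 + (-2.419)) = 2.67 × 10.92 = 29.15 N.

29.1 N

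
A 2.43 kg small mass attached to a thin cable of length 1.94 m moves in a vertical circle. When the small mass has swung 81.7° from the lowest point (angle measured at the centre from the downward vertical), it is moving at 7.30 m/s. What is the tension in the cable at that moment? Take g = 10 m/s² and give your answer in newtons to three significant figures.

Take the radial direction toward the centre of the circle as positive. The component of the weight along the string toward the centre is −mg cos φ (φ measured from the bottom), so Newton's second law along the string gives T − mg cos φ = m v²/r.
cos 81.7° = 0.1444, so T = m(v²/r + g cos φ) = 2.43 × ((7.30)²/1.94 + 10.0 × 0.1444) = 2.43 × (27.47 + (1.444)) = 2.43 × 28.91 = 70.26 N.

70.3 N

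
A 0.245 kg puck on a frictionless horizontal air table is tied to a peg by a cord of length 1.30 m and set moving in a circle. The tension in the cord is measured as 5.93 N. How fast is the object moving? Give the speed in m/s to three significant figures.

5.61 m/s

T = m v²/r ⇒ v = √(T r / m) = √(5.93 × 1.30 / 0.245) = √31.47 = 5.609 m/s.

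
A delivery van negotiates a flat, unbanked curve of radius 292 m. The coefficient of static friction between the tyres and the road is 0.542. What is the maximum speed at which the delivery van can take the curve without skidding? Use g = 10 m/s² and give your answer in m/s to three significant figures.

Friction provides the centripetal force on a flat curve. At maximum speed it is at its limiting value: μ_s m g = m v²/r.
Mass cancels: v_max = √(μ_s g r) = √(0.542 × 10.0 × 292) = √1583 = 39.78 m/s.

39.8 m/s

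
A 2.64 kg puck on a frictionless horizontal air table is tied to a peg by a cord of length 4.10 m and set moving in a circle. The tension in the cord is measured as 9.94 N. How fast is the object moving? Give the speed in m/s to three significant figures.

T = m v²/r ⇒ v = √(T r / m) = √(9.94 × 4.10 / 2.64) = √15.44 = 3.929 m/s.

3.93 m/s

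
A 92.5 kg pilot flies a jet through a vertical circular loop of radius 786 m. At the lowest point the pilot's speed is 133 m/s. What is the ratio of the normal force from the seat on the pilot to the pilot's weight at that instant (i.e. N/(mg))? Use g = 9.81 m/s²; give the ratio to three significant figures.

At the bottom, N − mg = mv²/r, so N = m(v²/r + g) and N/(mg) = v²/(rg) + 1 = (133)²/(786 × 9.81) + 1 = 2.294 + 1 = 3.294.

3.29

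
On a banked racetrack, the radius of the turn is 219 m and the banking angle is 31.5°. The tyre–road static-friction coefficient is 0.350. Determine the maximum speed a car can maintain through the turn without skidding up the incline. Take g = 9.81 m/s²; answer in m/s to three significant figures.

At the maximum speed, friction acts down the slope at its limiting value f = μN. Radially (horizontal, toward centre): N sinθ + μN cosθ = mv²/r. Vertically: N cosθ − μN sinθ = mg.
Dividing: v² = r g (sinθ + μcosθ)/(cosθ − μsinθ).
sinθ + μcosθ = 0.5225 + 0.350×0.8526 = 0.8209; cosθ − μsinθ = 0.8526 − 0.350×0.5225 = 0.6698.
v² = 219 × 9.81 × 0.8209/0.6698 = 2633 m²/s², so v = 51.32 m/s.

51.3 m/s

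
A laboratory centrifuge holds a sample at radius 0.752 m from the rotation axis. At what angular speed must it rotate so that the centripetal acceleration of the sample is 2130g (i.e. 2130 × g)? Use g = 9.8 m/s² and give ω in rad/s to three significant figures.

167 rad/s

Centripetal acceleration a_c = ω²r. Setting ω²r = 2130g:
ω = √(2130g / r) = √(2130 × 9.8 / 0.752) = √27760 = 166.6 rad/s.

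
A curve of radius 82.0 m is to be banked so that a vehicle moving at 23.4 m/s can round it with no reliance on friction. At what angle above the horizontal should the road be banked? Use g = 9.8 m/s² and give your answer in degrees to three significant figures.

34.3°

With no friction, the horizontal component of the normal force provides the centripetal force: N sinθ = mv²/r, while N cosθ = mg vertically.
Dividing: tanθ = v²/(r g) = (23.4)²/(82.0 × 9.8) = 547.6/803.6 = 0.6814.
θ = arctan(0.6814) = 34.27°.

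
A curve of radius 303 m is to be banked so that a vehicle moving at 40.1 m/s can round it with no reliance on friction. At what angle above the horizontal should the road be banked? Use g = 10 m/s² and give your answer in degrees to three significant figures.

With no friction, the horizontal component of the normal force provides the centripetal force: N sinθ = mv²/r, while N cosθ = mg vertically.
Dividing: tanθ = v²/(r g) = (40.1)²/(303 × 10.0) = 1608/3030 = 0.5307.
θ = arctan(0.5307) = 27.95°.

28.0°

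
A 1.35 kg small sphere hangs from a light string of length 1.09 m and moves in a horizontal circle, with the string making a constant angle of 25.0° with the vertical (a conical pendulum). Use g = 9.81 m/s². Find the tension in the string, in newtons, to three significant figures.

14.6 N

Vertically the bob has no acceleration, so T cosθ = mg.
T = mg/cosθ = 1.35 × 9.81 / cos 25.0° = 13.24/0.9063 = 14.61 N.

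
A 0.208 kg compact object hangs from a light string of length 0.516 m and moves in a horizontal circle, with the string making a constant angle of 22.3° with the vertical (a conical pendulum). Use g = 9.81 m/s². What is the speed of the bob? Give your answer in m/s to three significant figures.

0.888 m/s

The radius of the circle is r = L sinθ = 0.516 × sin 22.3° = 0.1958 m.
Horizontally T sinθ = mv²/r and vertically T cosθ = mg, so tanθ = v²/(rg).
v = √(r g tanθ) = √(0.1958 × 9.81 × 0.4101) = √0.7878 = 0.8876 m/s.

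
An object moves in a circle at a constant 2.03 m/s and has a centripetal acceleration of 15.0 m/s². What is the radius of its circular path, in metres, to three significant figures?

a_c = v²/r ⇒ r = v²/a_c = (2.03)²/15.0 = 4.121/15.0 = 0.2747 m.

0.275 m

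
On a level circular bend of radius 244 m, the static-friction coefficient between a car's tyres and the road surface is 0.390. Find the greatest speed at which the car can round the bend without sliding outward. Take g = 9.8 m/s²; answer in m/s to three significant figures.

30.5 m/s

On a flat curve, static friction is the only horizontal force, so it must supply the full centripetal force: μ_s m g = m v²/r.
Mass cancels: v_max = √(μ_s g r) = √(0.390 × 9.8 × 244) = √932.6 = 30.54 m/s.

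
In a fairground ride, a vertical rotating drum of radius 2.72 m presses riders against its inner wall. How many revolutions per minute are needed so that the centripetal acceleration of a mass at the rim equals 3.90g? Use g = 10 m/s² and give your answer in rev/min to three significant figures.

Require ω²r = 3.90g, so ω = √(3.90 × 10.0/2.72) = 3.787 rad/s.
In rev/min: ω × 60/(2π) = 3.787 × 60/(2π) = 36.16 rev/min.

36.2 rev/min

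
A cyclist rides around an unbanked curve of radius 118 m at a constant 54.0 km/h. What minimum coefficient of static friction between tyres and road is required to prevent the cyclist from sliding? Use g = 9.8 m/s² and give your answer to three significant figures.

v = 54.0/3.6 = 15.00 m/s.
Friction provides the centripetal force: μ_s m g = m v²/r, so μ_s = v²/(g r) = (15.00)²/(9.8 × 118) = 225.0/1156 = 0.1946.

0.195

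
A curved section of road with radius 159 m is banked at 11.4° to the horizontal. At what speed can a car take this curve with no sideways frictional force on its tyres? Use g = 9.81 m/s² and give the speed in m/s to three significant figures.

On a frictionless banked curve, N sinθ = mv²/r and N cosθ = mg, so tanθ = v²/(rg).
v = √(r g tanθ) = √(159 × 9.81 × tan 11.4°) = √(159 × 9.81 × 0.2016) = √314.5 = 17.73 m/s.

17.7 m/s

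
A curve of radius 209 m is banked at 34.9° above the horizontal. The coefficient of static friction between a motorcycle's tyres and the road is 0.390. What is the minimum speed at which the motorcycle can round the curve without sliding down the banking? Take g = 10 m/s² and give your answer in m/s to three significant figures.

22.5 m/s

At the minimum speed, friction acts up the slope at its limiting value f = μN. Radially (horizontal, toward centre): N sinθ − μN cosθ = mv²/r. Vertically: N cosθ + μN sinθ = mg.
Dividing: v² = r g (sinθ − μcosθ)/(cosθ + μsinθ).
sinθ − μcosθ = 0.5721 − 0.390×0.8202 = 0.2523; cosθ + μsinθ = 0.8202 + 0.390×0.5721 = 1.043.
v² = 209 × 10.0 × 0.2523/1.043 = 505.4 m²/s², so v = 22.48 m/s.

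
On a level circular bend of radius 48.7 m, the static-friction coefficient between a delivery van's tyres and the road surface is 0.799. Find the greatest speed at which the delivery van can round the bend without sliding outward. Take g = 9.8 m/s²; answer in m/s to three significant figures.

On a flat curve, static friction is the only horizontal force, so it must supply the full centripetal force: μ_s m g = m v²/r.
Mass cancels: v_max = √(μ_s g r) = √(0.799 × 9.8 × 48.7) = √381.3 = 19.53 m/s.

19.5 m/s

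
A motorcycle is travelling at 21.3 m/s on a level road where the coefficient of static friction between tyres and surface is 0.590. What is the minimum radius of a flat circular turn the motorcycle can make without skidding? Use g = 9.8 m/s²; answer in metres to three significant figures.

At the limit, μ_s m g = m v²/r, so r_min = v²/(μ_s g) = (21.3)²/(0.590 × 9.8) = 453.7/5.782 = 78.47 m.

78.5 m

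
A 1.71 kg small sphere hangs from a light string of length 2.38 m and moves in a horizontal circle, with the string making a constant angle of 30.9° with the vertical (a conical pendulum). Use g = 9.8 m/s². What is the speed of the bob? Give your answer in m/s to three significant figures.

2.68 m/s

The radius of the circle is r = L sinθ = 2.38 × sin 30.9° = 1.222 m.
Horizontally T sinθ = mv²/r and vertically T cosθ = mg, so tanθ = v²/(rg).
v = √(r g tanθ) = √(1.222 × 9.8 × 0.5985) = √7.169 = 2.677 m/s.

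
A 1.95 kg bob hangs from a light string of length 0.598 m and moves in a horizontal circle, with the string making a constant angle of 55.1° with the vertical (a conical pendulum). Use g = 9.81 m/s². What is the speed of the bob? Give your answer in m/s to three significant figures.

The radius of the circle is r = L sinθ = 0.598 × sin 55.1° = 0.4905 m.
Horizontally T sinθ = mv²/r and vertically T cosθ = mg, so tanθ = v²/(rg).
v = √(r g tanθ) = √(0.4905 × 9.81 × 1.433) = √6.897 = 2.626 m/s.

2.63 m/s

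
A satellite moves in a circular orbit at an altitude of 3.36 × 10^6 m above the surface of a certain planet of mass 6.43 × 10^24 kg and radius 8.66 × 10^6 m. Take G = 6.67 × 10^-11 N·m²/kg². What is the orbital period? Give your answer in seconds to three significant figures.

12600 s

r = R + h = 8.66 × 10^6 + 3.36 × 10^6 = 1.202 × 10^7 m. Gravity provides the centripetal force: G M m / r² = m v² / r ⇒ v = √(GM/r) = 5973 m/s.
T = 2πr/v = 2π × 1.202 × 10^7 / 5973 = 12640 s.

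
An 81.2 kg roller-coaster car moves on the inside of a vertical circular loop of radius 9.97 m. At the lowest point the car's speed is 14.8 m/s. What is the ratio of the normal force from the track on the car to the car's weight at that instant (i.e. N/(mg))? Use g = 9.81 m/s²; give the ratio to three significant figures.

3.24

At the bottom, N − mg = mv²/r, so N = m(v²/r + g) and N/(mg) = v²/(rg) + 1 = (14.8)²/(9.97 × 9.81) + 1 = 2.240 + 1 = 3.240.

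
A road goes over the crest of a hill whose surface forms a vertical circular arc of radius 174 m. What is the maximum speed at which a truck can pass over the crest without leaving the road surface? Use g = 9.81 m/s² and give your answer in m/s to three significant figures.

At the crest the centre of the circle is below the truck, so the net downward (centripetal) force is mg − N = mv²/r.
The truck leaves the road when N → 0, giving v_max = √(g r) = √(9.81 × 174) = 41.32 m/s.

41.3 m/s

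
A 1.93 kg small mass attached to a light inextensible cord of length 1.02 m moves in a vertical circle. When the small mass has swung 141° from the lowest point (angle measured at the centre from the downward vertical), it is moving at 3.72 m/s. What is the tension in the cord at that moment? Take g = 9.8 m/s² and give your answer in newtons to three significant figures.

11.5 N

Take the radial direction toward the centre of the circle as positive. The component of the weight along the string toward the centre is −mg cos φ (φ measured from the bottom), so Newton's second law along the string gives T − mg cos φ = m v²/r.
cos 141° = -0.7771, so T = m(v²/r + g cos φ) = 1.93 × ((3.72)²/1.02 + 9.8 × -0.7771) = 1.93 × (13.57 + (-7.616)) = 1.93 × 5.951 = 11.49 N.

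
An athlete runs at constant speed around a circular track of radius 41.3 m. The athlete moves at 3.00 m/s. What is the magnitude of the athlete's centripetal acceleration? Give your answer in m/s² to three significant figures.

a_c = v²/r = (3.000)²/41.3 = 9.000/41.3 = 0.2179 m/s².

0.218 m/s²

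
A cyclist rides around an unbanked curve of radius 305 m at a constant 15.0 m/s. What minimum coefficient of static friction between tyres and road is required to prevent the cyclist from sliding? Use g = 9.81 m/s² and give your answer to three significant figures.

0.0752

Friction provides the centripetal force: μ_s m g = m v²/r, so μ_s = v²/(g r) = (15.00)²/(9.81 × 305) = 225.0/2992 = 0.07520.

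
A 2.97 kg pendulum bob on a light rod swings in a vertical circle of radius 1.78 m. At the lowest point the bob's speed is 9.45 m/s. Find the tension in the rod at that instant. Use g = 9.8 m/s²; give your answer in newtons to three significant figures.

At the lowest point, T points up (toward the centre) and the weight mg points down (away from the centre), so the net inward force is T − mg = mv²/r.
T = m(v²/r + g) = 2.97 × ((9.45)²/1.78 + 9.8) = 2.97 × (50.17 + 9.8) = 2.97 × 59.97 = 178.1 N.

178 N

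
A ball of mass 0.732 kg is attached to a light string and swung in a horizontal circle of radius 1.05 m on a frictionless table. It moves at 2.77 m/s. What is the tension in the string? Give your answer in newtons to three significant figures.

The tension is the only horizontal force, so it supplies the full centripetal force: T = m v²/r = 0.732 × (2.770)²/1.05 = 0.732 × 7.673/1.05 = 5.349 N.

5.35 N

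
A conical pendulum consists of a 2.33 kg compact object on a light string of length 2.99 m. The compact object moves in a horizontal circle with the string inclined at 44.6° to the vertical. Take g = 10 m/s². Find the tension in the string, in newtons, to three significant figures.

Vertically the bob has no acceleration, so T cosθ = mg.
T = mg/cosθ = 2.33 × 10.0 / cos 44.6° = 23.30/0.7120 = 32.72 N.

32.7 N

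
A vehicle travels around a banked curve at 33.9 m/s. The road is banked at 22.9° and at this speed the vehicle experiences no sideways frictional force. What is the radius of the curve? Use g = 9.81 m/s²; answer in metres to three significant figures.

Frictionless banking: tanθ = v²/(rg), so r = v²/(g tanθ).
r = (33.9)²/(9.81 × tan 22.9°) = 1149/(9.81 × 0.4224) = 1149/4.144 = 277.3 m.

277 m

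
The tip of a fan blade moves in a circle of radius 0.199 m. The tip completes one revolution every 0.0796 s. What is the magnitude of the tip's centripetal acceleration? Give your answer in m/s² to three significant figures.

1240 m/s²

v = 2πr/T = 2π × 0.199/0.0796 = 15.71 m/s.
a_c = v²/r = (15.71)²/0.199 = 246.7/0.199 = 1240 m/s².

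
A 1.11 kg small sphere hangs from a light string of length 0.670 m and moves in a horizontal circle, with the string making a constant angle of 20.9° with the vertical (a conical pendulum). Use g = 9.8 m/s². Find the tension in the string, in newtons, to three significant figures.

Vertically the bob has no acceleration, so T cosθ = mg.
T = mg/cosθ = 1.11 × 9.8 / cos 20.9° = 10.88/0.9342 = 11.64 N.

11.6 N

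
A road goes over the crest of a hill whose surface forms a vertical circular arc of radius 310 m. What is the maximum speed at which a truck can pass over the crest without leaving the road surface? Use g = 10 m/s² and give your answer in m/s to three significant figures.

55.7 m/s

At the crest the centre of the circle is below the truck, so the net downward (centripetal) force is mg − N = mv²/r.
The truck leaves the road when N → 0, giving v_max = √(g r) = √(10.0 × 310) = 55.68 m/s.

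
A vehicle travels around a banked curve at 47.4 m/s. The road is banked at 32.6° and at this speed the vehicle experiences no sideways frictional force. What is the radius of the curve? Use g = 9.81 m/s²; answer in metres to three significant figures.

358 m

Frictionless banking: tanθ = v²/(rg), so r = v²/(g tanθ).
r = (47.4)²/(9.81 × tan 32.6°) = 2247/(9.81 × 0.6395) = 2247/6.274 = 358.1 m.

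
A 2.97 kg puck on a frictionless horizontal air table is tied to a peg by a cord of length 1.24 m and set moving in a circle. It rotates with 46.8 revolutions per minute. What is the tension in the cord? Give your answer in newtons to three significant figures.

ω = 46.8 rev/min × 2π/60 = 4.901 rad/s, so v = ωr = 4.901 × 1.24 = 6.077 m/s.
The tension is the only horizontal force, so it supplies the full centripetal force: T = m v²/r = 2.97 × (6.077)²/1.24 = 2.97 × 36.93/1.24 = 88.46 N.

88.5 N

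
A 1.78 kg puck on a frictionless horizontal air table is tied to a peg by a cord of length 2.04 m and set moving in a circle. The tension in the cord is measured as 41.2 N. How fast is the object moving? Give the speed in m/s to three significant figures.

6.87 m/s

T = m v²/r ⇒ v = √(T r / m) = √(41.2 × 2.04 / 1.78) = √47.22 = 6.872 m/s.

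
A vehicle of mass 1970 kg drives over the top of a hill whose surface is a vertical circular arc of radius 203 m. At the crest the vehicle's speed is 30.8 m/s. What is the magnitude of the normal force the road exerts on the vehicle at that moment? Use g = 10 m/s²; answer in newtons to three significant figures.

At the crest the centripetal acceleration points downward (toward the centre of the arc), so mg − N = mv²/r.
N = m(g − v²/r) = 1970 × (10.0 − (30.8)²/203) = 1970 × (10.0 − 4.673) = 1970 × 5.327 = 10490 N.

10500 N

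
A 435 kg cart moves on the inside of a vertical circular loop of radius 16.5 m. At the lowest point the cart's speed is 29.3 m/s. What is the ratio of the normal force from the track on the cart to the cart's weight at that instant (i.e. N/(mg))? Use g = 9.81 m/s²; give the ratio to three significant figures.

6.30

At the bottom, N − mg = mv²/r, so N = m(v²/r + g) and N/(mg) = v²/(rg) + 1 = (29.3)²/(16.5 × 9.81) + 1 = 5.304 + 1 = 6.304.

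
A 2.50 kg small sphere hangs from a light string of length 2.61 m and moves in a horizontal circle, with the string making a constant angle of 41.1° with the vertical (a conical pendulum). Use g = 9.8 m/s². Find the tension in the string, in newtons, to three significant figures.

Vertically the bob has no acceleration, so T cosθ = mg.
T = mg/cosθ = 2.50 × 9.8 / cos 41.1° = 24.50/0.7536 = 32.51 N.

32.5 N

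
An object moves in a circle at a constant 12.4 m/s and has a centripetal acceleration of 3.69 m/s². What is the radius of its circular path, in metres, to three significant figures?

41.7 m

a_c = v²/r ⇒ r = v²/a_c = (12.4)²/3.69 = 153.8/3.69 = 41.67 m.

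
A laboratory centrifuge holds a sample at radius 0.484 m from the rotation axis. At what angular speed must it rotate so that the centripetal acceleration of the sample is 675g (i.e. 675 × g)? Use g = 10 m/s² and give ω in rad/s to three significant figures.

118 rad/s

Centripetal acceleration a_c = ω²r. Setting ω²r = 675g:
ω = √(675g / r) = √(675 × 10.0 / 0.484) = √13950 = 118.1 rad/s.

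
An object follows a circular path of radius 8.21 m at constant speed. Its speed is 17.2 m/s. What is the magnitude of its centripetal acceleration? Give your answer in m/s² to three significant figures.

36.0 m/s²

a_c = v²/r = (17.20)²/8.21 = 295.8/8.21 = 36.03 m/s².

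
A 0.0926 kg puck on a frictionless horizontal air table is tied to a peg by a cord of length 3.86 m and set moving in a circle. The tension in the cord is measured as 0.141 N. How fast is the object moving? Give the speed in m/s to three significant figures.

T = m v²/r ⇒ v = √(T r / m) = √(0.141 × 3.86 / 0.0926) = √5.878 = 2.424 m/s.

2.42 m/s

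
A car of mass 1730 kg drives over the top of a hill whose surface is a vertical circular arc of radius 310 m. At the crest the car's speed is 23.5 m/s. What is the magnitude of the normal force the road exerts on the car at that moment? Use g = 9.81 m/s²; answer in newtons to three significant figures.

13900 N

At the crest the centripetal acceleration points downward (toward the centre of the arc), so mg − N = mv²/r.
N = m(g − v²/r) = 1730 × (9.81 − (23.5)²/310) = 1730 × (9.81 − 1.781) = 1730 × 8.029 = 13890 N.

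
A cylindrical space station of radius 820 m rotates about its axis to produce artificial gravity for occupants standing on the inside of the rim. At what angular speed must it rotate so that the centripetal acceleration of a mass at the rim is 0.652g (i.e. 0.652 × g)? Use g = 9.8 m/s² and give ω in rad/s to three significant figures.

Centripetal acceleration a_c = ω²r. Setting ω²r = 0.652g:
ω = √(0.652g / r) = √(0.652 × 9.8 / 820) = √0.007792 = 0.08827 rad/s.

0.0883 rad/s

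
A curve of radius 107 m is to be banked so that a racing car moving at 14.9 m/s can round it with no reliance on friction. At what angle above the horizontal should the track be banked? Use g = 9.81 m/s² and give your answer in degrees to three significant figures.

11.9°

With no friction, the horizontal component of the normal force provides the centripetal force: N sinθ = mv²/r, while N cosθ = mg vertically.
Dividing: tanθ = v²/(r g) = (14.9)²/(107 × 9.81) = 222.0/1050 = 0.2115.
θ = arctan(0.2115) = 11.94°.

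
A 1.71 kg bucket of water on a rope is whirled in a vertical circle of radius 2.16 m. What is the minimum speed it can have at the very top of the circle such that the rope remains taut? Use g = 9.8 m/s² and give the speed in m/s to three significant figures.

At the highest point the centre is directly below, so both the weight and T act inward: T + mg = mv²/r.
At minimum speed T → 0, so mg = mv_min²/r ⇒ v_min = √(g r) = √(9.8 × 2.16) = 4.601 m/s.

4.60 m/s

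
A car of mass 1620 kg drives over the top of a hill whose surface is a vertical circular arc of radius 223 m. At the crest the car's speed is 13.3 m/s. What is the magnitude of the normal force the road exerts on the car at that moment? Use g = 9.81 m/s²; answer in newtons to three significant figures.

14600 N

At the crest the centripetal acceleration points downward (toward the centre of the arc), so mg − N = mv²/r.
N = m(g − v²/r) = 1620 × (9.81 − (13.3)²/223) = 1620 × (9.81 − 0.7932) = 1620 × 9.017 = 14610 N.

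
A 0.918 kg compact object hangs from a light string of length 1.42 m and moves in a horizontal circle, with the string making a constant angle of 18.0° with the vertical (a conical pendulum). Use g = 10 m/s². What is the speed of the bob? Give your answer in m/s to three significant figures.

1.19 m/s

The radius of the circle is r = L sinθ = 1.42 × sin 18.0° = 0.4388 m.
Horizontally T sinθ = mv²/r and vertically T cosθ = mg, so tanθ = v²/(rg).
v = √(r g tanθ) = √(0.4388 × 10.0 × 0.3249) = √1.426 = 1.194 m/s.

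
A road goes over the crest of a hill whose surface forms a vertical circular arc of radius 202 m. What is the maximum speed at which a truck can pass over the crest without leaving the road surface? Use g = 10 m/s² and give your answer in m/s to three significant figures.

44.9 m/s

At the crest the centre of the circle is below the truck, so the net downward (centripetal) force is mg − N = mv²/r.
The truck leaves the road when N → 0, giving v_max = √(g r) = √(10.0 × 202) = 44.94 m/s.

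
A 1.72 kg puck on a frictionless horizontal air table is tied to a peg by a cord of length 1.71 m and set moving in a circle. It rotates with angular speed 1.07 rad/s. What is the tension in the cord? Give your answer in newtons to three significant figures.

3.37 N

v = ωr = 1.07 × 1.71 = 1.830 m/s.
The tension is the only horizontal force, so it supplies the full centripetal force: T = m v²/r = 1.72 × (1.830)²/1.71 = 1.72 × 3.348/1.71 = 3.367 N.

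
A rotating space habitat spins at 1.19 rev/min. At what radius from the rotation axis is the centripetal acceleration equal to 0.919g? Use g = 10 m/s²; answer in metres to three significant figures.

592 m

ω = 1.19 rev/min × 2π/60 = 0.1246 rad/s.
a_c = ω²r = 0.919g ⇒ r = 0.919 × 10.0 / (0.1246)² = 9.190/0.01553 = 591.8 m.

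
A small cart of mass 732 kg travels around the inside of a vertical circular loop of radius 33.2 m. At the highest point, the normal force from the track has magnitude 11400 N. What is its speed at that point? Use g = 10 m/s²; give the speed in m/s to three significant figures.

29.1 m/s

At the top, N + mg = mv²/r, so v = √(r(N/m + g)) = √(33.2 × (11400/732 + 10.0)) = √(33.2 × 25.57) = √849.0 = 29.14 m/s.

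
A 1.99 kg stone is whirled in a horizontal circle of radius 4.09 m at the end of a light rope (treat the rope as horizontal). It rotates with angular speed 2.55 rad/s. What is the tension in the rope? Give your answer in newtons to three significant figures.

v = ωr = 2.55 × 4.09 = 10.43 m/s.
The tension is the only horizontal force, so it supplies the full centripetal force: T = m v²/r = 1.99 × (10.43)²/4.09 = 1.99 × 108.8/4.09 = 52.92 N.

52.9 N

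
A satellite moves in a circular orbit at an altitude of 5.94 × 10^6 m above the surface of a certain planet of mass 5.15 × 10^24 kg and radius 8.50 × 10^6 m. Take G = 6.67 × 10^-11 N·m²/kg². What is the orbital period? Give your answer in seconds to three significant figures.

r = R + h = 8.50 × 10^6 + 5.94 × 10^6 = 1.444 × 10^7 m. Gravity provides the centripetal force: G M m / r² = m v² / r ⇒ v = √(GM/r) = 4877 m/s.
T = 2πr/v = 2π × 1.444 × 10^7 / 4877 = 18600 s.

18600 s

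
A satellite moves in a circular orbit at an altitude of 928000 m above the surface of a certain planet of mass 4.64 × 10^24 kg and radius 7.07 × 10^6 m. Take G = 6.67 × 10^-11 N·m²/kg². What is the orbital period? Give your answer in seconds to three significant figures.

8080 s

r = R + h = 7.07 × 10^6 + 928000 = 7.998 × 10^6 m. Gravity provides the centripetal force: G M m / r² = m v² / r ⇒ v = √(GM/r) = 6221 m/s.
T = 2πr/v = 2π × 7.998 × 10^6 / 6221 = 8078 s.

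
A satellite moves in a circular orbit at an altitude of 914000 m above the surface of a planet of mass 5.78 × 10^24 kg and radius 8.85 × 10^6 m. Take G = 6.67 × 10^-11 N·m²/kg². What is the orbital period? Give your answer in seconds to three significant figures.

9760 s

r = R + h = 8.85 × 10^6 + 914000 = 9.764 × 10^6 m. Gravity provides the centripetal force: G M m / r² = m v² / r ⇒ v = √(GM/r) = 6284 m/s.
T = 2πr/v = 2π × 9.764 × 10^6 / 6284 = 9763 s.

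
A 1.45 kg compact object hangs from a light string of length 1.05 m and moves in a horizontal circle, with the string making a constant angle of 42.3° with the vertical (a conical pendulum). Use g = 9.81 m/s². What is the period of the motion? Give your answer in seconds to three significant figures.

1.77 s

r = L sinθ = 0.7067 m. From T sinθ = mω²r and T cosθ = mg: tanθ = ω²r/g, so ω² = g tanθ / r = g/(L cosθ).
ω = √(g/(L cosθ)) = √(9.81/(1.05 × 0.7396)) = √12.63 = 3.554 rad/s.
Period = 2π/ω = 1.768 s.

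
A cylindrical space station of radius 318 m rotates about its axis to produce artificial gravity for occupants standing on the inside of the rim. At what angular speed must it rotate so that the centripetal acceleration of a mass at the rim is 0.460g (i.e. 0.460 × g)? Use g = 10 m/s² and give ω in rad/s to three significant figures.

Centripetal acceleration a_c = ω²r. Setting ω²r = 0.460g:
ω = √(0.460g / r) = √(0.460 × 10.0 / 318) = √0.01447 = 0.1203 rad/s.

0.120 rad/s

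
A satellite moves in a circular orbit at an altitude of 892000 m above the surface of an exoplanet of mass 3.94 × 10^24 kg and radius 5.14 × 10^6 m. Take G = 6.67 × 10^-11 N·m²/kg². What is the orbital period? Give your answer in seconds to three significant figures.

5740 s

r = R + h = 5.14 × 10^6 + 892000 = 6.032 × 10^6 m. Gravity provides the centripetal force: G M m / r² = m v² / r ⇒ v = √(GM/r) = 6601 m/s.
T = 2πr/v = 2π × 6.032 × 10^6 / 6601 = 5742 s.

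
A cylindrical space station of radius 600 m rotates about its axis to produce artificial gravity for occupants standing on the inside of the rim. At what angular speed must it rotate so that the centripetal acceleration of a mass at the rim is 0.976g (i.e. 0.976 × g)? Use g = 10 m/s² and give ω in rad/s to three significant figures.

0.128 rad/s

Centripetal acceleration a_c = ω²r. Setting ω²r = 0.976g:
ω = √(0.976g / r) = √(0.976 × 10.0 / 600) = √0.01627 = 0.1275 rad/s.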